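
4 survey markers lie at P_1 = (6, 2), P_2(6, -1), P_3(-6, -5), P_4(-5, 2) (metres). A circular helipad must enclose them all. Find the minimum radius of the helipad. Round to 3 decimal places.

A smallest enclosing disk is always determined by at most three of the input points on its boundary.
The farthest pair is P_1–P_3 with squared distance 193. The circle on this segment as diameter has centre (0, -1.5) and r² = 193/4 = 48.25.
Check P_2: distance² to centre = 36.25 ≤ 48.25, so it lies inside.
All remaining points lie in this disk, and no smaller disk contains both endpoints, so this is the minimum enclosing circle.
r = √(48.25) ≈ 6.946.

6.946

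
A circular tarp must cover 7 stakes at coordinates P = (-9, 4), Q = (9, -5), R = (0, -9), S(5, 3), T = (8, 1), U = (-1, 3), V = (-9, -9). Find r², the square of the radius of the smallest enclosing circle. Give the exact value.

A smallest enclosing disk is always determined by at most three of the input points on its boundary.
The minimum enclosing circle is determined by three boundary points: P, Q, V.
Their circumcentre is (-1, -2.5) with r² = 106.25.
The farthest remaining point T is at distance² 93.25 ≤ 106.25.

106.25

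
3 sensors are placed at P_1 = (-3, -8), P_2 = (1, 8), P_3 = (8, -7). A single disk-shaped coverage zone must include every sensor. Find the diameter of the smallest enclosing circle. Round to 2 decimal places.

Side lengths²: P_1P_2² = 272, P_1P_3² = 122, P_2P_3² = 274.
Since P_2P_3² = 274 < 272 + 122 = 394, the triangle is acute, so the smallest enclosing circle is the circumcircle.
Circumcentre = (81/43, -31/43), r² = 142069/1849.
Diameter = 2r = 2√(142069/1849) ≈ 17.53.

17.53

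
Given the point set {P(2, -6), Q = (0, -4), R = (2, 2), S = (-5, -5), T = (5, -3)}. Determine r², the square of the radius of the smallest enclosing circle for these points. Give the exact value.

By Welzl's lemma the MEC is supported by two points (diametrically opposite) or three points (on a circumcircle).
The minimum enclosing circle is determined by three boundary points: R, S, T.
Their circumcentre is (-0.25, -2.75) with r² = 27.625.
The farthest remaining point P is at distance² 15.625 ≤ 27.625.

27.625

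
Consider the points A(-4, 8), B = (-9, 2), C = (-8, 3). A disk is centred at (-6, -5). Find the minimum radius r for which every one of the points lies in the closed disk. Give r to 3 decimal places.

13.153

The required radius is the distance from (-6, -5) to the farthest point.
Squared distances: 173, 58, 68.
Maximum is 173, attained at A.
r = √173 ≈ 13.153.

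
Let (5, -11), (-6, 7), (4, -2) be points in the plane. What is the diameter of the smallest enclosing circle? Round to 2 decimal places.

21.10

Call the three points A, B, C in the order given.
Side lengths²: AB² = 445, AC² = 82, BC² = 181.
Since AB² = 445 ≥ 181 + 82 = 263, the angle opposite AB is not acute, so the smallest enclosing circle has AB as diameter.
Centre = midpoint of AB = (-0.5, -2), r² = 445/4 = 111.25.
Diameter = 2r = 2√(111.25) ≈ 21.10.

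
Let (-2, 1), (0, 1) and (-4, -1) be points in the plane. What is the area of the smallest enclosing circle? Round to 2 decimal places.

15.71

Call the three points A, B, C in the order given.
Side lengths²: AB² = 4, AC² = 8, BC² = 20.
Since BC² = 20 ≥ 8 + 4 = 12, the angle opposite BC is not acute, so the smallest enclosing circle has BC as diameter.
Centre = midpoint of BC = (-2, 0), r² = 20/4 = 5.
Area = π·r² = π·5 ≈ 15.71.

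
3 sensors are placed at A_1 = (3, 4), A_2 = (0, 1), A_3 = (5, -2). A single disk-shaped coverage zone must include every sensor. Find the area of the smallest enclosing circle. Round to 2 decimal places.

Side lengths²: A_1A_2² = 18, A_1A_3² = 40, A_2A_3² = 34.
Since A_1A_3² = 40 < 34 + 18 = 52, the triangle is acute, so the smallest enclosing circle is the circumcircle.
Circumcentre = (3.25, 0.75), r² = 10.625.
Area = π·r² = π·10.625 ≈ 33.38.

33.38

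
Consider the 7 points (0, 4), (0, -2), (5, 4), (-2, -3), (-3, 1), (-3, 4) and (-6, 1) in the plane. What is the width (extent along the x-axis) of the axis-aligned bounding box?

max x = 5, min x = -6, so width = 11.

11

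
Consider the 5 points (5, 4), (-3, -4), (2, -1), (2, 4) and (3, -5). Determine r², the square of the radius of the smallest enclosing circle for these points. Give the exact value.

By Welzl's lemma the MEC is supported by two points (diametrically opposite) or three points (on a circumcircle).
The farthest pair is (5, 4)–(-3, -4) with squared distance 128. The circle on this segment as diameter has centre (1, 0) and r² = 128/4 = 32.
Check (2, -1): distance² to centre = 2 ≤ 32, so it lies inside.
All remaining points lie in this disk, and no smaller disk contains both endpoints, so this is the minimum enclosing circle.

32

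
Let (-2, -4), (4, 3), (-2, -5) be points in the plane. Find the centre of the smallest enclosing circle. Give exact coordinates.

Call the three points A, B, C in the order given.
Side lengths²: AB² = 85, AC² = 1, BC² = 100.
Since BC² = 100 ≥ 85 + 1 = 86, the angle opposite BC is not acute, so the smallest enclosing circle has BC as diameter.
Centre = midpoint of BC = (1, -1), r² = 100/4 = 25.
Centre = (1, -1).

(1, -1)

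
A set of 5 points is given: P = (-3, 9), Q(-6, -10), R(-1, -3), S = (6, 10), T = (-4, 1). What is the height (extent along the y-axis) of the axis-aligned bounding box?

20

max y = 10, min y = -10, so height = 20.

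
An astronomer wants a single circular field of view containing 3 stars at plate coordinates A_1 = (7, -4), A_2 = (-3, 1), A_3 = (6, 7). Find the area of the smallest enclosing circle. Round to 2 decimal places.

127.11

Side lengths²: A_1A_2² = 125, A_1A_3² = 122, A_2A_3² = 117.
Since A_1A_2² = 125 < 122 + 117 = 239, the triangle is acute, so the smallest enclosing circle is the circumcircle.
Circumcentre = (47/14, 17/14), r² = 3965/98.
Area = π·r² = π·3965/98 ≈ 127.11.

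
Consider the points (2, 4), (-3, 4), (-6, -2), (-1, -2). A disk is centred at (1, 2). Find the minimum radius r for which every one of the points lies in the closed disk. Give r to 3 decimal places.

The required radius is the distance from (1, 2) to the farthest point.
Squared distances: 5, 20, 65, 20.
Maximum is 65, attained at (-6, -2).
r = √65 ≈ 8.062.

8.062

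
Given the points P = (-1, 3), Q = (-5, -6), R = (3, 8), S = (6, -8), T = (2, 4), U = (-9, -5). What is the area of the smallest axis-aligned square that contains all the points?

256

The bounding box has width 15 and height 16.
An axis-aligned square enclosing the set must have side ≥ max(width, height).
So the minimum side is max(15, 16) = 16.
Area = 16² = 256.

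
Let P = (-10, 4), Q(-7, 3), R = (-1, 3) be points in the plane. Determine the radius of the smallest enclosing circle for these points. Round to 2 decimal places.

4.53

Side lengths²: PQ² = 10, PR² = 82, QR² = 36.
Since PR² = 82 ≥ 36 + 10 = 46, the angle opposite PR is not acute, so the smallest enclosing circle has PR as diameter.
Centre = midpoint of PR = (-5.5, 3.5), r² = 82/4 = 20.5.
r = √(20.5) ≈ 4.53.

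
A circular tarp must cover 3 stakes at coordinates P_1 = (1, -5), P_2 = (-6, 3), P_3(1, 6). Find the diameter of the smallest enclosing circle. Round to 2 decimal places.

11.57

Side lengths²: P_1P_2² = 113, P_1P_3² = 121, P_2P_3² = 58.
Since P_1P_3² = 121 < 113 + 58 = 171, the triangle is acute, so the smallest enclosing circle is the circumcircle.
Circumcentre = (-11/14, 0.5), r² = 3277/98.
Diameter = 2r = 2√(3277/98) ≈ 11.57.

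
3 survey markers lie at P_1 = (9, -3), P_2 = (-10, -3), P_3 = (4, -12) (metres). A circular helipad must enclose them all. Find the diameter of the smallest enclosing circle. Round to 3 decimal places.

Side lengths²: P_1P_2² = 361, P_1P_3² = 106, P_2P_3² = 277.
Since P_1P_2² = 361 < 277 + 106 = 383, the triangle is acute, so the smallest enclosing circle is the circumcircle.
Circumcentre = (-0.5, -65/18), r² = 14681/162.
Diameter = 2r = 2√(14681/162) ≈ 19.039.

19.039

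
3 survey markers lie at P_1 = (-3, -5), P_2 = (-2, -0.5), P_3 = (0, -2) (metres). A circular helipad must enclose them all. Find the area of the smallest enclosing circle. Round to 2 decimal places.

Side lengths²: P_1P_2² = 21.25, P_1P_3² = 18, P_2P_3² = 6.25.
Since P_1P_2² = 21.25 < 18 + 6.25 = 24.25, the triangle is acute, so the smallest enclosing circle is the circumcircle.
Circumcentre = (-61/28, -79/28), r² = 2125/392.
Area = π·r² = π·2125/392 ≈ 17.03.

17.03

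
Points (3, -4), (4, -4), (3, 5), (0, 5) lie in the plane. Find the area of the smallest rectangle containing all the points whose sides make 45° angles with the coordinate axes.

58.5

In coordinates u = x + y, v = x − y the rectangle is axis-aligned; the map (x,y)→(u,v) scales areas by 2.
u-values: -1, 0, 8, 5; range = 8 − (-1) = 9.
v-values: 7, 8, -2, -5; range = 8 − (-5) = 13.
Area = (9 × 13) / 2 = 58.5.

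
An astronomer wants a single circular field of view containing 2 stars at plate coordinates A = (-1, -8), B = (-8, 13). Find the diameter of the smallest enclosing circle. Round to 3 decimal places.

22.136

The smallest circle enclosing two points has them as diameter endpoints.
Centre = midpoint = (-4.5, 2.5); r² = |AB|²/4 = 490/4 = 122.5.
Diameter = 2r = 2√(122.5) ≈ 22.136.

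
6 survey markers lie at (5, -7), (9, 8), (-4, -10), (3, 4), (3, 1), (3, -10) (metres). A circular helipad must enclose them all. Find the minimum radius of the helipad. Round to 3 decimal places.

11.102

A smallest enclosing disk is always determined by at most three of the input points on its boundary.
The farthest pair is (9, 8)–(-4, -10) with squared distance 493. The circle on this segment as diameter has centre (2.5, -1) and r² = 493/4 = 123.25.
Check (5, -7): distance² to centre = 42.25 ≤ 123.25, so it lies inside.
All remaining points lie in this disk, and no smaller disk contains both endpoints, so this is the minimum enclosing circle.
r = √(123.25) ≈ 11.102.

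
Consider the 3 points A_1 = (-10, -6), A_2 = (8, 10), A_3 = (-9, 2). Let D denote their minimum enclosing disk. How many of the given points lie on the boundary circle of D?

2

Side lengths²: A_1A_2² = 580, A_1A_3² = 65, A_2A_3² = 353.
Since A_1A_2² = 580 ≥ 353 + 65 = 418, the angle opposite A_1A_2 is not acute, so the smallest enclosing circle has A_1A_2 as diameter.
Centre = midpoint of A_1A_2 = (-1, 2), r² = 580/4 = 145.
The points at distance exactly r from the centre are A_1, A_2 — 2 points.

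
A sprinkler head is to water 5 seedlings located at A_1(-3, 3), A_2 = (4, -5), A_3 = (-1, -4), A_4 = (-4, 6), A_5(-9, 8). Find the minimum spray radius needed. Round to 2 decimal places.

9.19

The minimum enclosing circle of a finite set is fixed by two of the points (as a diameter) or three (as a circumcircle).
The farthest pair is A_2–A_5 with squared distance 338. The circle on this segment as diameter has centre (-2.5, 1.5) and r² = 338/4 = 84.5.
Check A_1: distance² to centre = 2.5 ≤ 84.5, so it lies inside.
All remaining points lie in this disk, and no smaller disk contains both endpoints, so this is the minimum enclosing circle.
r = √(84.5) ≈ 9.19.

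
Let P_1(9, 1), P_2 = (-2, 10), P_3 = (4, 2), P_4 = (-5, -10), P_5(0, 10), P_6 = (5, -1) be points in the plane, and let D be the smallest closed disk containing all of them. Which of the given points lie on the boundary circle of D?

P_1, P_4, P_5

A smallest enclosing disk is always determined by at most three of the input points on its boundary.
The minimum enclosing circle is determined by three boundary points: P_1, P_4, P_5.
Their circumcentre is (-1.3, -0.3) with r² = 107.78.
The farthest remaining point P_2 is at distance² 106.58 ≤ 107.78.
The points at distance exactly r from the centre are P_1, P_4, P_5 — 3 points.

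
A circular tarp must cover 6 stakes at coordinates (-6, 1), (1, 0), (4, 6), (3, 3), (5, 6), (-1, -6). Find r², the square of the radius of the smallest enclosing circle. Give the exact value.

13505/289

A smallest enclosing disk is always determined by at most three of the input points on its boundary.
The minimum enclosing circle is determined by three boundary points: (-6, 1), (5, 6), (-1, -6).
Their circumcentre is (14/17, 10/17) with r² = 13505/289.
The farthest remaining point (4, 6) is at distance² 11380/289 ≤ 13505/289.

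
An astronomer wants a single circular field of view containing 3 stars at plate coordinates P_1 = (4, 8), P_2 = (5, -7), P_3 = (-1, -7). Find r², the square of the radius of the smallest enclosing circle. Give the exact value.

565/9

Side lengths²: P_1P_2² = 226, P_1P_3² = 250, P_2P_3² = 36.
Since P_1P_3² = 250 < 226 + 36 = 262, the triangle is acute, so the smallest enclosing circle is the circumcircle.
Circumcentre = (2, 1/3), r² = 565/9.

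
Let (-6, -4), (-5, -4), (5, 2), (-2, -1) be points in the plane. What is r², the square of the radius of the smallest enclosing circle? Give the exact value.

A smallest enclosing disk is always determined by at most three of the input points on its boundary.
The farthest pair is (-6, -4)–(5, 2) with squared distance 157. The circle on this segment as diameter has centre (-0.5, -1) and r² = 157/4 = 39.25.
Check (-5, -4): distance² to centre = 29.25 ≤ 39.25, so it lies inside.
All remaining points lie in this disk, and no smaller disk contains both endpoints, so this is the minimum enclosing circle.

39.25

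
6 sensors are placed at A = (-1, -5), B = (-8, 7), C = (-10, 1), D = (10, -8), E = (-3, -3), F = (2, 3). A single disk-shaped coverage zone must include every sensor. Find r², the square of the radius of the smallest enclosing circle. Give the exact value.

137.25

A smallest enclosing disk is always determined by at most three of the input points on its boundary.
The farthest pair is B–D with squared distance 549. The circle on this segment as diameter has centre (1, -0.5) and r² = 549/4 = 137.25.
Check A: distance² to centre = 24.25 ≤ 137.25, so it lies inside.
All remaining points lie in this disk, and no smaller disk contains both endpoints, so this is the minimum enclosing circle.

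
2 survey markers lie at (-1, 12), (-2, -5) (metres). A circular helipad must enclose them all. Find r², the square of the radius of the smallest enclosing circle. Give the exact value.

72.5

The smallest circle enclosing two points has them as diameter endpoints.
Centre = midpoint = (-1.5, 3.5); r² = |(-1, 12)−(-2, -5)|²/4 = 290/4 = 72.5.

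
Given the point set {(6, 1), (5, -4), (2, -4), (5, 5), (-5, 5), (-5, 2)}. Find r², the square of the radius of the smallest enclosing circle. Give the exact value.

45.25

A smallest enclosing disk is always determined by at most three of the input points on its boundary.
The farthest pair is (5, -4)–(-5, 5) with squared distance 181. The circle on this segment as diameter has centre (0, 0.5) and r² = 181/4 = 45.25.
Check (6, 1): distance² to centre = 36.25 ≤ 45.25, so it lies inside.
All remaining points lie in this disk, and no smaller disk contains both endpoints, so this is the minimum enclosing circle.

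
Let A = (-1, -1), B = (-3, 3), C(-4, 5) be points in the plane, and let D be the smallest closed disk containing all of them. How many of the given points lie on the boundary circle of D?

Side lengths²: AB² = 20, AC² = 45, BC² = 5.
Since AC² = 45 ≥ 20 + 5 = 25, the angle opposite AC is not acute, so the smallest enclosing circle has AC as diameter.
Centre = midpoint of AC = (-2.5, 2), r² = 45/4 = 11.25.
The points at distance exactly r from the centre are A, C — 2 points.

2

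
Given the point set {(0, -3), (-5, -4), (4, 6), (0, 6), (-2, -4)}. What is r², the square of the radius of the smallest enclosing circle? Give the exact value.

By Welzl's lemma the MEC is supported by two points (diametrically opposite) or three points (on a circumcircle).
The farthest pair is (-5, -4)–(4, 6) with squared distance 181. The circle on this segment as diameter has centre (-0.5, 1) and r² = 181/4 = 45.25.
Check (0, -3): distance² to centre = 16.25 ≤ 45.25, so it lies inside.
All remaining points lie in this disk, and no smaller disk contains both endpoints, so this is the minimum enclosing circle.

45.25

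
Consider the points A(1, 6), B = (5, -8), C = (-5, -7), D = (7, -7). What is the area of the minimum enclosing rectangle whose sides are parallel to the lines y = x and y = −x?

180.5

In coordinates u = x + y, v = x − y the rectangle is axis-aligned; the map (x,y)→(u,v) scales areas by 2.
u-values: 7, -3, -12, 0; range = 7 − (-12) = 19.
v-values: -5, 13, 2, 14; range = 14 − (-5) = 19.
Area = (19 × 19) / 2 = 180.5.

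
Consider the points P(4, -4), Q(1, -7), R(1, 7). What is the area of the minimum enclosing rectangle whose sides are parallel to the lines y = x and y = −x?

98

In coordinates u = x + y, v = x − y the rectangle is axis-aligned; the map (x,y)→(u,v) scales areas by 2.
u-values: 0, -6, 8; range = 8 − (-6) = 14.
v-values: 8, 8, -6; range = 8 − (-6) = 14.
Area = (14 × 14) / 2 = 98.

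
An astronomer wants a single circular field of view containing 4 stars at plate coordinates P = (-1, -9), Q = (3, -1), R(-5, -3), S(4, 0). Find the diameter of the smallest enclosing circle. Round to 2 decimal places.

10.67

The minimum enclosing circle of a finite set is fixed by two of the points (as a diameter) or three (as a circumcircle).
The minimum enclosing circle is determined by three boundary points: P, R, S.
Their circumcentre is (3/11, -42/11) with r² = 3445/121.
The farthest remaining point Q is at distance² 1861/121 ≤ 3445/121.
Diameter = 2r = 2√(3445/121) ≈ 10.67.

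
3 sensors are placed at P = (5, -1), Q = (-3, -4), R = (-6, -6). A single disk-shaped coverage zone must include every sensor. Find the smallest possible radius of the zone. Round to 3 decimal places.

6.042

Side lengths²: PQ² = 73, PR² = 146, QR² = 13.
Since PR² = 146 ≥ 73 + 13 = 86, the angle opposite PR is not acute, so the smallest enclosing circle has PR as diameter.
Centre = midpoint of PR = (-0.5, -3.5), r² = 146/4 = 36.5.
r = √(36.5) ≈ 6.042.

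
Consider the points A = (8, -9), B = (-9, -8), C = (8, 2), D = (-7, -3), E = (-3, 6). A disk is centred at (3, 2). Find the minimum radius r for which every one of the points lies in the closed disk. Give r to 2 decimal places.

The required radius is the distance from (3, 2) to the farthest point.
Squared distances: 146, 244, 25, 125, 52.
Maximum is 244, attained at B.
r = √244 ≈ 15.62.

15.62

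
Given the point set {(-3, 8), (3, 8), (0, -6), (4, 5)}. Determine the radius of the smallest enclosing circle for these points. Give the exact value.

A smallest enclosing disk is always determined by at most three of the input points on its boundary.
The minimum enclosing circle is determined by three boundary points: (-3, 8), (3, 8), (0, -6).
Their circumcentre is (0, 37/28) with r² = 42025/784.
The farthest remaining point (4, 5) is at distance² 23153/784 ≤ 42025/784.
r = √(42025/784) = 205/28.

205/28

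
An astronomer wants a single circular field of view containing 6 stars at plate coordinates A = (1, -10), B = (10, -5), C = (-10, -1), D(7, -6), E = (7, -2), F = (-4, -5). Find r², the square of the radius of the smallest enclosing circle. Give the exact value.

104

A smallest enclosing disk is always determined by at most three of the input points on its boundary.
The farthest pair is B–C with squared distance 416. The circle on this segment as diameter has centre (0, -3) and r² = 416/4 = 104.
Check A: distance² to centre = 50 ≤ 104, so it lies inside.
All remaining points lie in this disk, and no smaller disk contains both endpoints, so this is the minimum enclosing circle.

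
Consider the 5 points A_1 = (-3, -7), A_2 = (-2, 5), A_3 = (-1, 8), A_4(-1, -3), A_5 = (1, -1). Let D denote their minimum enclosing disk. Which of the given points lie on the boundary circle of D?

A_1, A_3

The minimum enclosing circle of a finite set is fixed by two of the points (as a diameter) or three (as a circumcircle).
The farthest pair is A_1–A_3 with squared distance 229. The circle on this segment as diameter has centre (-2, 0.5) and r² = 229/4 = 57.25.
Check A_2: distance² to centre = 20.25 ≤ 57.25, so it lies inside.
All remaining points lie in this disk, and no smaller disk contains both endpoints, so this is the minimum enclosing circle.
The points at distance exactly r from the centre are A_1, A_3 — 2 points.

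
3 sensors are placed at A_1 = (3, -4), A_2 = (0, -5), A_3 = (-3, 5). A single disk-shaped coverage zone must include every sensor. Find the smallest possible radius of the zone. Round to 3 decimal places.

Side lengths²: A_1A_2² = 10, A_1A_3² = 117, A_2A_3² = 109.
Since A_1A_3² = 117 < 109 + 10 = 119, the triangle is acute, so the smallest enclosing circle is the circumcircle.
Circumcentre = (-3/22, 9/22), r² = 7085/242.
r = √(7085/242) ≈ 5.411.

5.411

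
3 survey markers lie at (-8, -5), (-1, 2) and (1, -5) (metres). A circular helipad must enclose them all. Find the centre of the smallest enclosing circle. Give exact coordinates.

Call the three points A, B, C in the order given.
Side lengths²: AB² = 98, AC² = 81, BC² = 53.
Since AB² = 98 < 81 + 53 = 134, the triangle is acute, so the smallest enclosing circle is the circumcircle.
Circumcentre = (-3.5, -2.5), r² = 26.5.
Centre = (-3.5, -2.5).

(-3.5, -2.5)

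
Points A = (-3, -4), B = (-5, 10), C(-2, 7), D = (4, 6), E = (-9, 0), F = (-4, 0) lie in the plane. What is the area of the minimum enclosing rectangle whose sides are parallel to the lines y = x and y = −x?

In coordinates u = x + y, v = x − y the rectangle is axis-aligned; the map (x,y)→(u,v) scales areas by 2.
u-values: -7, 5, 5, 10, -9, -4; range = 10 − (-9) = 19.
v-values: 1, -15, -9, -2, -9, -4; range = 1 − (-15) = 16.
Area = (19 × 16) / 2 = 152.

152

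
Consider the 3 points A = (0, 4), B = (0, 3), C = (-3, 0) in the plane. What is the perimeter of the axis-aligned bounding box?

Width = max x − min x = 0 − (-3) = 3.
Height = max y − min y = 4 − 0 = 4.
Perimeter = 2(3 + 4) = 14.

14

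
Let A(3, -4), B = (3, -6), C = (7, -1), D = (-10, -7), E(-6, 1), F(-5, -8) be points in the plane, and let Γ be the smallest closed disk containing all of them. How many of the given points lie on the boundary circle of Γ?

The minimum enclosing circle of a finite set is fixed by two of the points (as a diameter) or three (as a circumcircle).
The farthest pair is C–D with squared distance 325. The circle on this segment as diameter has centre (-1.5, -4) and r² = 325/4 = 81.25.
Check A: distance² to centre = 20.25 ≤ 81.25, so it lies inside.
All remaining points lie in this disk, and no smaller disk contains both endpoints, so this is the minimum enclosing circle.
The points at distance exactly r from the centre are C, D — 2 points.

2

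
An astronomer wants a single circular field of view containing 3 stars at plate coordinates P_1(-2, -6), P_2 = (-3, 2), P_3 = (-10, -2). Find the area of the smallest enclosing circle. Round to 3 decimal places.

73.740

Side lengths²: P_1P_2² = 65, P_1P_3² = 80, P_2P_3² = 65.
Since P_1P_3² = 80 < 65 + 65 = 130, the triangle is acute, so the smallest enclosing circle is the circumcircle.
Circumcentre = (-31/6, -7/3), r² = 845/36.
Area = π·r² = π·845/36 ≈ 73.740.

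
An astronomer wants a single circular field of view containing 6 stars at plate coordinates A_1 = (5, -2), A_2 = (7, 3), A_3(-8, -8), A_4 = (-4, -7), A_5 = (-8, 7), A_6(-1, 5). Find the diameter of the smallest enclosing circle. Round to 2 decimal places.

A smallest enclosing disk is always determined by at most three of the input points on its boundary.
The minimum enclosing circle is determined by three boundary points: A_2, A_3, A_5.
Their circumcentre is (-59/30, -0.5) with r² = 41693/450.
The farthest remaining point A_1 is at distance² 22853/450 ≤ 41693/450.
Diameter = 2r = 2√(41693/450) ≈ 19.25.

19.25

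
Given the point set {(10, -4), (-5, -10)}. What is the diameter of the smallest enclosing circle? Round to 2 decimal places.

The smallest circle enclosing two points has them as diameter endpoints.
Centre = midpoint = (2.5, -7); r² = |(10, -4)−(-5, -10)|²/4 = 261/4 = 65.25.
Diameter = 2r = 2√(65.25) ≈ 16.16.

16.16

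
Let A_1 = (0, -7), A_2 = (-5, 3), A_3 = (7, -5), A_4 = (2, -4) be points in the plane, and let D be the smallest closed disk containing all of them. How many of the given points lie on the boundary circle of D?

2

By Welzl's lemma the MEC is supported by two points (diametrically opposite) or three points (on a circumcircle).
The farthest pair is A_2–A_3 with squared distance 208. The circle on this segment as diameter has centre (1, -1) and r² = 208/4 = 52.
Check A_1: distance² to centre = 37 ≤ 52, so it lies inside.
All remaining points lie in this disk, and no smaller disk contains both endpoints, so this is the minimum enclosing circle.
The points at distance exactly r from the centre are A_2, A_3 — 2 points.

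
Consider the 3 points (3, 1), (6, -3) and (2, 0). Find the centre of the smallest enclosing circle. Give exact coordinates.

(59/14, -17/14)

Call the three points A, B, C in the order given.
Side lengths²: AB² = 25, AC² = 2, BC² = 25.
Since BC² = 25 < 25 + 2 = 27, the triangle is acute, so the smallest enclosing circle is the circumcircle.
Circumcentre = (59/14, -17/14), r² = 625/98.
Centre = (59/14, -17/14).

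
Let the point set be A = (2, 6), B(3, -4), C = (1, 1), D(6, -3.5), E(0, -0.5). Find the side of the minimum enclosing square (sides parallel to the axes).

10

The bounding box has width 6 and height 10.
An axis-aligned square enclosing the set must have side ≥ max(width, height).
So the minimum side is max(6, 10) = 10.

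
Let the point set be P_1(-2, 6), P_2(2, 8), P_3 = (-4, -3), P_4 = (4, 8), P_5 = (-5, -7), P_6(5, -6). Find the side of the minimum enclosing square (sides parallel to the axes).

The bounding box has width 10 and height 15.
An axis-aligned square enclosing the set must have side ≥ max(width, height).
So the minimum side is max(10, 15) = 15.

15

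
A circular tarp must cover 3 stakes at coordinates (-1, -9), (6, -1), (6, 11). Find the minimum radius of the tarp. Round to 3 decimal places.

10.595

Call the three points A, B, C in the order given.
Side lengths²: AB² = 113, AC² = 449, BC² = 144.
Since AC² = 449 ≥ 144 + 113 = 257, the angle opposite AC is not acute, so the smallest enclosing circle has AC as diameter.
Centre = midpoint of AC = (2.5, 1), r² = 449/4 = 112.25.
r = √(112.25) ≈ 10.595.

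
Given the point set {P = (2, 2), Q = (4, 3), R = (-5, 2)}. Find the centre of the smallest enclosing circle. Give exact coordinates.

Side lengths²: PQ² = 5, PR² = 49, QR² = 82.
Since QR² = 82 ≥ 49 + 5 = 54, the angle opposite QR is not acute, so the smallest enclosing circle has QR as diameter.
Centre = midpoint of QR = (-0.5, 2.5), r² = 82/4 = 20.5.
Centre = (-0.5, 2.5).

(-0.5, 2.5)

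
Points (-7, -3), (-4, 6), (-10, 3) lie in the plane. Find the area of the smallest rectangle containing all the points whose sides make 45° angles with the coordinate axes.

54

In coordinates u = x + y, v = x − y the rectangle is axis-aligned; the map (x,y)→(u,v) scales areas by 2.
u-values: -10, 2, -7; range = 2 − (-10) = 12.
v-values: -4, -10, -13; range = -4 − (-13) = 9.
Area = (12 × 9) / 2 = 54.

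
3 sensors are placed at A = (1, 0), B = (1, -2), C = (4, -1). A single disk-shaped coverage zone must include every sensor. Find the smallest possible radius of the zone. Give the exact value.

5/3

Side lengths²: AB² = 4, AC² = 10, BC² = 10.
Since BC² = 10 < 10 + 4 = 14, the triangle is acute, so the smallest enclosing circle is the circumcircle.
Circumcentre = (7/3, -1), r² = 25/9.
r = √(25/9) = 5/3.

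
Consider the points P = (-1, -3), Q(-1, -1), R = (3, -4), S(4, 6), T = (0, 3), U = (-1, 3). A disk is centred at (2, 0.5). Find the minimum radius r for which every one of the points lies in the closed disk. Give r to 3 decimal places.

The required radius is the distance from (2, 0.5) to the farthest point.
Squared distances: 21.25, 11.25, 21.25, 34.25, 10.25, 15.25.
Maximum is 34.25, attained at S.
r = √(34.25) ≈ 5.852.

5.852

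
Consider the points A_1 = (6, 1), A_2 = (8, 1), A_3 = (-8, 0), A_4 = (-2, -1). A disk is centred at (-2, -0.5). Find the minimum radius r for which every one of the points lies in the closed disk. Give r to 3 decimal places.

10.112

The required radius is the distance from (-2, -0.5) to the farthest point.
Squared distances: 66.25, 102.25, 36.25, 0.25.
Maximum is 102.25, attained at A_2.
r = √(102.25) ≈ 10.112.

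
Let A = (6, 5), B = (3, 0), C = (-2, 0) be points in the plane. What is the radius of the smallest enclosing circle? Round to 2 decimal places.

Side lengths²: AB² = 34, AC² = 89, BC² = 25.
Since AC² = 89 ≥ 34 + 25 = 59, the angle opposite AC is not acute, so the smallest enclosing circle has AC as diameter.
Centre = midpoint of AC = (2, 2.5), r² = 89/4 = 22.25.
r = √(22.25) ≈ 4.72.

4.72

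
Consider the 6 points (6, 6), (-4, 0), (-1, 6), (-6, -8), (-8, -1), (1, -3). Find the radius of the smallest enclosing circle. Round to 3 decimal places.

9.220

The farthest pair is (6, 6)–(-6, -8) with squared distance 340. The circle on this segment as diameter has centre (0, -1) and r² = 340/4 = 85.
Check (-4, 0): distance² to centre = 17 ≤ 85, so it lies inside.
All remaining points lie in this disk, and no smaller disk contains both endpoints, so this is the minimum enclosing circle.
r = √85 ≈ 9.220.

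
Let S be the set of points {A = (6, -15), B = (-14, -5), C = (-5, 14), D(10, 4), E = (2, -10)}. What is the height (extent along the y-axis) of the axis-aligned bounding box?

max y = 14, min y = -15, so height = 29.

29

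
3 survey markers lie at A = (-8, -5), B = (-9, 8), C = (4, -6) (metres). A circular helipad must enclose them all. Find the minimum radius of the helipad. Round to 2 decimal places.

Side lengths²: AB² = 170, AC² = 145, BC² = 365.
Since BC² = 365 ≥ 170 + 145 = 315, the angle opposite BC is not acute, so the smallest enclosing circle has BC as diameter.
Centre = midpoint of BC = (-2.5, 1), r² = 365/4 = 91.25.
r = √(91.25) ≈ 9.55.

9.55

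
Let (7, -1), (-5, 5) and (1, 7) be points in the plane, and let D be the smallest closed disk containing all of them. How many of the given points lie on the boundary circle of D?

Call the three points A, B, C in the order given.
Side lengths²: AB² = 180, AC² = 100, BC² = 40.
Since AB² = 180 ≥ 100 + 40 = 140, the angle opposite AB is not acute, so the smallest enclosing circle has AB as diameter.
Centre = midpoint of AB = (1, 2), r² = 180/4 = 45.
The points at distance exactly r from the centre are (7, -1), (-5, 5) — 2 points.

2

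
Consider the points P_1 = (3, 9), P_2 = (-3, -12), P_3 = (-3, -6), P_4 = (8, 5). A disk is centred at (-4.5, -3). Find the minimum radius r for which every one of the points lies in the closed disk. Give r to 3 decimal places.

The required radius is the distance from (-4.5, -3) to the farthest point.
Squared distances: 200.25, 83.25, 11.25, 220.25.
Maximum is 220.25, attained at P_4.
r = √(220.25) ≈ 14.841.

14.841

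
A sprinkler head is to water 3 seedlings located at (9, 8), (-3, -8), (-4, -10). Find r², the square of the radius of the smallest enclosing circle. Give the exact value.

Call the three points A, B, C in the order given.
Side lengths²: AB² = 400, AC² = 493, BC² = 5.
Since AC² = 493 ≥ 400 + 5 = 405, the angle opposite AC is not acute, so the smallest enclosing circle has AC as diameter.
Centre = midpoint of AC = (2.5, -1), r² = 493/4 = 123.25.

123.25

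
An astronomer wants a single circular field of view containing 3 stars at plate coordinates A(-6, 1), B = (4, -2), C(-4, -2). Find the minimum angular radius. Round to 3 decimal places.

Side lengths²: AB² = 109, AC² = 13, BC² = 64.
Since AB² = 109 ≥ 64 + 13 = 77, the angle opposite AB is not acute, so the smallest enclosing circle has AB as diameter.
Centre = midpoint of AB = (-1, -0.5), r² = 109/4 = 27.25.
r = √(27.25) ≈ 5.220.

5.220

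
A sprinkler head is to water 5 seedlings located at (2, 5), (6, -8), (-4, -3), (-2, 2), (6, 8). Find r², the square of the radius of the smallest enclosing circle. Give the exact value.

69.0625

The minimum enclosing circle is determined by three boundary points: (6, -8), (-4, -3), (6, 8).
Their circumcentre is (3.75, 0) with r² = 69.0625.
The farthest remaining point (-2, 2) is at distance² 37.0625 ≤ 69.0625.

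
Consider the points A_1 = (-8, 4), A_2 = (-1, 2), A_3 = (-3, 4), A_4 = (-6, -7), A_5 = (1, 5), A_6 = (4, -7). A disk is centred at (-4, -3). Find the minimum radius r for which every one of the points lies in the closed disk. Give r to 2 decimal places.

9.43

The required radius is the distance from (-4, -3) to the farthest point.
Squared distances: 65, 34, 50, 20, 89, 80.
Maximum is 89, attained at A_5.
r = √89 ≈ 9.43.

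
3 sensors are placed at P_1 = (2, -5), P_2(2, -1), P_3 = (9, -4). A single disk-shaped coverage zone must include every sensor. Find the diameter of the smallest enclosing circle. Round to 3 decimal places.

7.693

Side lengths²: P_1P_2² = 16, P_1P_3² = 50, P_2P_3² = 58.
Since P_2P_3² = 58 < 50 + 16 = 66, the triangle is acute, so the smallest enclosing circle is the circumcircle.
Circumcentre = (37/7, -3), r² = 725/49.
Diameter = 2r = 2√(725/49) ≈ 7.693.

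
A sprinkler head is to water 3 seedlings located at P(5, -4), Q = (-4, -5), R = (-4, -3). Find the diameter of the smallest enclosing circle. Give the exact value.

82/9

Side lengths²: PQ² = 82, PR² = 82, QR² = 4.
Since PR² = 82 < 82 + 4 = 86, the triangle is acute, so the smallest enclosing circle is the circumcircle.
Circumcentre = (4/9, -4), r² = 1681/81.
Diameter = 2r = 2√(1681/81) = 82/9.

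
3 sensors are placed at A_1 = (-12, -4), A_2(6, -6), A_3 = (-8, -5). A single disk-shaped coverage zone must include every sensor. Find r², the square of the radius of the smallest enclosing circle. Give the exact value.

82

Side lengths²: A_1A_2² = 328, A_1A_3² = 17, A_2A_3² = 197.
Since A_1A_2² = 328 ≥ 197 + 17 = 214, the angle opposite A_1A_2 is not acute, so the smallest enclosing circle has A_1A_2 as diameter.
Centre = midpoint of A_1A_2 = (-3, -5), r² = 328/4 = 82.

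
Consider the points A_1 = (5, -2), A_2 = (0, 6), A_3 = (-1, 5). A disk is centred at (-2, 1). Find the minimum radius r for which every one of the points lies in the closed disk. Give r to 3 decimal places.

7.616

The required radius is the distance from (-2, 1) to the farthest point.
Squared distances: 58, 29, 17.
Maximum is 58, attained at A_1.
r = √58 ≈ 7.616.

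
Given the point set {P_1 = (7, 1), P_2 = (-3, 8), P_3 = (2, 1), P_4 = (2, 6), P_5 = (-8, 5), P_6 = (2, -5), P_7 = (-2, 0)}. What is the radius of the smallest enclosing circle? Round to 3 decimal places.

7.794

The minimum enclosing circle of a finite set is fixed by two of the points (as a diameter) or three (as a circumcircle).
The minimum enclosing circle is determined by three boundary points: P_1, P_5, P_6.
Their circumcentre is (-15/22, 51/22) with r² = 14701/242.
The farthest remaining point P_2 is at distance² 9113/242 ≤ 14701/242.
r = √(14701/242) ≈ 7.794.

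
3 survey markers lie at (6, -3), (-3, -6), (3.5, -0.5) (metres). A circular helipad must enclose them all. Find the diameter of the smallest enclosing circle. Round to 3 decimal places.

9.487

Call the three points A, B, C in the order given.
Side lengths²: AB² = 90, AC² = 12.5, BC² = 72.5.
Since AB² = 90 ≥ 72.5 + 12.5 = 85, the angle opposite AB is not acute, so the smallest enclosing circle has AB as diameter.
Centre = midpoint of AB = (1.5, -4.5), r² = 90/4 = 22.5.
Diameter = 2r = 2√(22.5) ≈ 9.487.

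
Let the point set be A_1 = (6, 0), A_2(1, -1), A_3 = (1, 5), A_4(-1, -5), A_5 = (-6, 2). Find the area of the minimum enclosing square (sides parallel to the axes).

144

The bounding box has width 12 and height 10.
An axis-aligned square enclosing the set must have side ≥ max(width, height).
So the minimum side is max(12, 10) = 12.
Area = 12² = 144.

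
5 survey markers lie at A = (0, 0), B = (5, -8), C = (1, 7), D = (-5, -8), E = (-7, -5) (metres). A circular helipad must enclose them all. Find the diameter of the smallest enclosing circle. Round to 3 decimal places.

A smallest enclosing disk is always determined by at most three of the input points on its boundary.
The minimum enclosing circle is determined by three boundary points: B, C, D.
Their circumcentre is (0, -1.3) with r² = 69.89.
The farthest remaining point E is at distance² 62.69 ≤ 69.89.
Diameter = 2r = 2√(69.89) ≈ 16.720.

16.720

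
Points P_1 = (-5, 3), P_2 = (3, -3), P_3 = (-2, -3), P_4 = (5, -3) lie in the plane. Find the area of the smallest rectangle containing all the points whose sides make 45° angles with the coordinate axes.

In coordinates u = x + y, v = x − y the rectangle is axis-aligned; the map (x,y)→(u,v) scales areas by 2.
u-values: -2, 0, -5, 2; range = 2 − (-5) = 7.
v-values: -8, 6, 1, 8; range = 8 − (-8) = 16.
Area = (7 × 16) / 2 = 56.

56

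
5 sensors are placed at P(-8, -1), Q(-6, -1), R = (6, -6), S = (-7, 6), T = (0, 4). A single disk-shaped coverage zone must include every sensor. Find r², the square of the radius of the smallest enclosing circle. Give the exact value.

The farthest pair is R–S with squared distance 313. The circle on this segment as diameter has centre (-0.5, 0) and r² = 313/4 = 78.25.
Check P: distance² to centre = 57.25 ≤ 78.25, so it lies inside.
All remaining points lie in this disk, and no smaller disk contains both endpoints, so this is the minimum enclosing circle.

78.25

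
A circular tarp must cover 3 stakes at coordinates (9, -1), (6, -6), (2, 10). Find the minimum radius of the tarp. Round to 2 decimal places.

Call the three points A, B, C in the order given.
Side lengths²: AB² = 34, AC² = 170, BC² = 272.
Since BC² = 272 ≥ 170 + 34 = 204, the angle opposite BC is not acute, so the smallest enclosing circle has BC as diameter.
Centre = midpoint of BC = (4, 2), r² = 272/4 = 68.
r = √68 ≈ 8.25.

8.25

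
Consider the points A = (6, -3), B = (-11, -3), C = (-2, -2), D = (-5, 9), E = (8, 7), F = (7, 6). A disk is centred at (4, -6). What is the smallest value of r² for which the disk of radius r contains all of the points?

306

The required radius is the distance from (4, -6) to the farthest point.
Squared distances: 13, 234, 52, 306, 185, 153.
Maximum is 306, attained at D.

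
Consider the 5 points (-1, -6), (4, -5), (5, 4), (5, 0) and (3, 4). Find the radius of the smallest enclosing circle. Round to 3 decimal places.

5.831

By Welzl's lemma the MEC is supported by two points (diametrically opposite) or three points (on a circumcircle).
The farthest pair is (-1, -6)–(5, 4) with squared distance 136. The circle on this segment as diameter has centre (2, -1) and r² = 136/4 = 34.
Check (4, -5): distance² to centre = 20 ≤ 34, so it lies inside.
All remaining points lie in this disk, and no smaller disk contains both endpoints, so this is the minimum enclosing circle.
r = √34 ≈ 5.831.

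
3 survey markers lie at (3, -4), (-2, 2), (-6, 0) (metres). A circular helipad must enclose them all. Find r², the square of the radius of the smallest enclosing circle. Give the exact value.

Call the three points A, B, C in the order given.
Side lengths²: AB² = 61, AC² = 97, BC² = 20.
Since AC² = 97 ≥ 61 + 20 = 81, the angle opposite AC is not acute, so the smallest enclosing circle has AC as diameter.
Centre = midpoint of AC = (-1.5, -2), r² = 97/4 = 24.25.

24.25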